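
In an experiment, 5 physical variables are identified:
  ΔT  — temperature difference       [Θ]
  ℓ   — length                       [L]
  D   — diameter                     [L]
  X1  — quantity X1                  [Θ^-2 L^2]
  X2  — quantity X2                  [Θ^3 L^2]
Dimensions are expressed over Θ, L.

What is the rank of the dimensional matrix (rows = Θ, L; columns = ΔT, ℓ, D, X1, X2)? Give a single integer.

2

Dimensional matrix (Θ×L by ΔT×ℓ×D×X1×X2):
  Θ: [ 1  0  0 -2  3]
  L: [ 0  1  1  2  2]
Row reduction gives pivot columns ΔT,ℓ; rank = 2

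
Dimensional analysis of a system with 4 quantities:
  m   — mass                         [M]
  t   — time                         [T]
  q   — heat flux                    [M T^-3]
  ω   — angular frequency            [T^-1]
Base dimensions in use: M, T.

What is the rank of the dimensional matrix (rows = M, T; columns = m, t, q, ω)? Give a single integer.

2

Dimensional matrix (M×T by m×t×q×ω):
  M: [ 1  0  1  0]
  T: [ 0  1 -3 -1]
Row reduction gives pivot columns m,t; rank = 2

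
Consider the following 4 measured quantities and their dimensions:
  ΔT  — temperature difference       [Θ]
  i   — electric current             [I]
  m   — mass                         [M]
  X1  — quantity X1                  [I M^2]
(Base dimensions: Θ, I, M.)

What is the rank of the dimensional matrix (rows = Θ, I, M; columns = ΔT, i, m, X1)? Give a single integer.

Write exponents as rows Θ,I,M / cols ΔT,i,m,X1:
  Θ: [ 1  0  0  0]
  I: [ 0  1  0  1]
  M: [ 0  0  1  2]
Echelon form has 3 nonzero rows (pivots: ΔT,i,m)

3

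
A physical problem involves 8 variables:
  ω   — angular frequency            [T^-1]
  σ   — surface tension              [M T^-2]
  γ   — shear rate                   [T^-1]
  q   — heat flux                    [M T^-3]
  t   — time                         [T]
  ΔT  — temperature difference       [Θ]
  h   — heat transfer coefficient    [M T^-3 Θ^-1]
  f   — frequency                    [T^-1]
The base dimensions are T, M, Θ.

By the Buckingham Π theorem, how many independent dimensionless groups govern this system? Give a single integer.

5

Write exponents as rows T,M,Θ / cols ω,σ,γ,q,t,ΔT,h,f:
  T: [-1 -2 -1 -3  1  0 -3 -1]
  M: [ 0  1  0  1  0  0  1  0]
  Θ: [ 0  0  0  0  0  1 -1  0]
Row reduction gives pivot columns ω,σ,ΔT; rank = 3
n=8, r=3 ⇒ 5 dimensionless groups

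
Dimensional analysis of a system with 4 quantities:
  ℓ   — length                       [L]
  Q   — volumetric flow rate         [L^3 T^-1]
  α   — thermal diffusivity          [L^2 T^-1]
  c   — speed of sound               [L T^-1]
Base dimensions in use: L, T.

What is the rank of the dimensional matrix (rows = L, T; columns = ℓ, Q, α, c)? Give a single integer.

Exponent matrix [L,T] × [ℓ,Q,α,c]:
  L: [ 1  3  2  1]
  T: [ 0 -1 -1 -1]
Echelon form has 2 nonzero rows (pivots: ℓ,Q)

2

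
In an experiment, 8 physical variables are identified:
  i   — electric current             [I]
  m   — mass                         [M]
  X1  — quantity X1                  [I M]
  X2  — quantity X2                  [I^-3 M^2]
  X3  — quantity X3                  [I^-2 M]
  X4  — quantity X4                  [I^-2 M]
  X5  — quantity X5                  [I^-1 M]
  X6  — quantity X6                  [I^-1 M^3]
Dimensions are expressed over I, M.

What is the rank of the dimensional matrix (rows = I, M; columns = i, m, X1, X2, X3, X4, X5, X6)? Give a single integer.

Dimensional matrix (I×M by i×m×X1×X2×X3×X4×X5×X6):
  I: [ 1  0  1 -3 -2 -2 -1 -1]
  M: [ 0  1  1  2  1  1  1  3]
Row reduction gives pivot columns i,m; rank = 2

2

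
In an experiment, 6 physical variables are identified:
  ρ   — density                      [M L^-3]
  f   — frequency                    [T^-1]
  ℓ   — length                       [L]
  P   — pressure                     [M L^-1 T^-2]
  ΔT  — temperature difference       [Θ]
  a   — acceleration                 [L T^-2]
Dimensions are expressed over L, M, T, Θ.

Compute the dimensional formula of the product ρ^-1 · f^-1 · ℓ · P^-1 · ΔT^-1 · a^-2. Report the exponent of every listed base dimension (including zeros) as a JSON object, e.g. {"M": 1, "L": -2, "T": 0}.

{"L": 3, "M": -2, "T": 7, "Θ": -1}

Exponent matrix [L,M,T,Θ] × [ρ,f,ℓ,P,ΔT,a]:
  L: [-3  0  1 -1  0  1]
  M: [ 1  0  0  1  0  0]
  T: [ 0 -1  0 -2  0 -2]
  Θ: [ 0  0  0  0  1  0]
  [L]: (-1)·-3+(-1)·0+(1)·1+(-1)·-1+(-1)·0+(-2)·1 = 3
  [M]: (-1)·1+(-1)·0+(1)·0+(-1)·1+(-1)·0+(-2)·0 = -2
  [T]: (-1)·0+(-1)·-1+(1)·0+(-1)·-2+(-1)·0+(-2)·-2 = 7
  [Θ]: (-1)·0+(-1)·0+(1)·0+(-1)·0+(-1)·1+(-2)·0 = -1
⇒ L^3 M^-2 T^7 Θ^-1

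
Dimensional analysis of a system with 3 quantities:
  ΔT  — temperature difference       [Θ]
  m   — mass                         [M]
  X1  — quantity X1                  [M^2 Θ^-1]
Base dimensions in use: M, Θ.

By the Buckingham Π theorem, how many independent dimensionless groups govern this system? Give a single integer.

Dimensional matrix (M×Θ by ΔT×m×X1):
  M: [ 0  1  2]
  Θ: [ 1  0 -1]
Echelon form has 2 nonzero rows (pivots: ΔT,m)
n=3, r=2 ⇒ 1 dimensionless group

1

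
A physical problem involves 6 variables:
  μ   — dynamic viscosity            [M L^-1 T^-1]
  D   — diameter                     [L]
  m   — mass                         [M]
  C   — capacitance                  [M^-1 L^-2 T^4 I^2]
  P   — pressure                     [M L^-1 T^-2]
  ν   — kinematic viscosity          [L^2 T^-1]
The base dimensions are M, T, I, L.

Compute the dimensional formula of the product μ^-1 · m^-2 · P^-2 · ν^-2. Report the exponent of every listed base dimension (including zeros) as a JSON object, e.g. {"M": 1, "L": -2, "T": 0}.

Write exponents as rows M,T,I,L / cols μ,D,m,C,P,ν:
  M: [ 1  0  1 -1  1  0]
  T: [-1  0  0  4 -2 -1]
  I: [ 0  0  0  2  0  0]
  L: [-1  1  0 -2 -1  2]
  [M]: (-1)·1+(-2)·1+(-2)·1+(-2)·0 = -5
  [T]: (-1)·-1+(-2)·0+(-2)·-2+(-2)·-1 = 7
  [I]: (-1)·0+(-2)·0+(-2)·0+(-2)·0 = 0
  [L]: (-1)·-1+(-2)·0+(-2)·-1+(-2)·2 = -1
⇒ M^-5 T^7 L^-1

{"M": -5, "T": 7, "I": 0, "L": -1}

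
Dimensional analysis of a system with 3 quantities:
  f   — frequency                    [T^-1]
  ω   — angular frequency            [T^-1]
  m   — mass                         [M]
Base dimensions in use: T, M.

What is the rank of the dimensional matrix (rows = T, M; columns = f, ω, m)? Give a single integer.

Dimensional matrix (T×M by f×ω×m):
  T: [-1 -1  0]
  M: [ 0  0  1]
RREF → pivots at {f,m} ⇒ r = 2

2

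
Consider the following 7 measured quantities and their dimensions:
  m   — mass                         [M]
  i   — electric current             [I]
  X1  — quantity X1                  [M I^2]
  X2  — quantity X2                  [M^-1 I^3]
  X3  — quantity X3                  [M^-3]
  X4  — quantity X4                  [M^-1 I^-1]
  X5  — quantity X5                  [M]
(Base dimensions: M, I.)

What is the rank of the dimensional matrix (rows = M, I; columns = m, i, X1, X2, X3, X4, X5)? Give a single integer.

2

Exponent matrix [M,I] × [m,i,X1,X2,X3,X4,X5]:
  M: [ 1  0  1 -1 -3 -1  1]
  I: [ 0  1  2  3  0 -1  0]
RREF → pivots at {m,i} ⇒ r = 2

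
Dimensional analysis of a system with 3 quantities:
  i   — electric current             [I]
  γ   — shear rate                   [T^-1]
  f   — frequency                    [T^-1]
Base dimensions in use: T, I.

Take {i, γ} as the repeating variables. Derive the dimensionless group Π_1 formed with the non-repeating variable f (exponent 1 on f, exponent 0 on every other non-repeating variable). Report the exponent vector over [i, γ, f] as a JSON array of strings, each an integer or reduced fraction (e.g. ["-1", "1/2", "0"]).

Exponent matrix [T,I] × [i,γ,f]:
  T: [ 0 -1 -1]
  I: [ 1  0  0]
Echelon form has 2 nonzero rows (pivots: i,γ)
Pivot set = {i,γ}, free = {f}
RREF:
  r0: [   1    0    0]
  r1: [   0    1    1]
Fix exponent of f at 1; solve each RREF row for its pivot's exponent:
  r0: exp(i) + (0)·1 = 0 ⇒ exp(i) = 0
  r1: exp(γ) + (1)·1 = 0 ⇒ exp(γ) = -1
Π_1 = γ^-1 · f

["0", "-1", "1"]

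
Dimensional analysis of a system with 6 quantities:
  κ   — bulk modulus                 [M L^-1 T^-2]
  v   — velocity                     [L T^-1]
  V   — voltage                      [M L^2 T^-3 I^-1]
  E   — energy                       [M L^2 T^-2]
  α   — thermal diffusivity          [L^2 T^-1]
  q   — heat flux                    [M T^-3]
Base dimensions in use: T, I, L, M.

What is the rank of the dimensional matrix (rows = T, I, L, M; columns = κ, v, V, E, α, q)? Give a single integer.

4

Dimensional matrix (T×I×L×M by κ×v×V×E×α×q):
  T: [-2 -1 -3 -2 -1 -3]
  I: [ 0  0 -1  0  0  0]
  L: [-1  1  2  2  2  0]
  M: [ 1  0  1  1  0  1]
Echelon form has 4 nonzero rows (pivots: κ,v,V,E)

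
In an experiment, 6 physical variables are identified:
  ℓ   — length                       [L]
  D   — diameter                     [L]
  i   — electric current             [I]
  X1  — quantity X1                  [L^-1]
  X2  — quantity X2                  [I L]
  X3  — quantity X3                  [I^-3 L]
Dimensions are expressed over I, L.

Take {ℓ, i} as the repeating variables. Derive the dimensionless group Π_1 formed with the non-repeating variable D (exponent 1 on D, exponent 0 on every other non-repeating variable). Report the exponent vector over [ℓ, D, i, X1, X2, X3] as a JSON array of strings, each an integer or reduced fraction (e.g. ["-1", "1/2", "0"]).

Exponent matrix [I,L] × [ℓ,D,i,X1,X2,X3]:
  I: [ 0  0  1  0  1 -3]
  L: [ 1  1  0 -1  1  1]
Row reduction gives pivot columns ℓ,i; rank = 2
Repeat: ℓ,i; free: D,X1,X2,X3
RREF:
  r0: [   1    1    0   -1    1    1]
  r1: [   0    0    1    0    1   -3]
Fix exponent of D at 1, X1 at 0, X2 at 0, X3 at 0; solve each RREF row for its pivot's exponent:
  r0: exp(ℓ) + (1)·1 = 0 ⇒ exp(ℓ) = -1
  r1: exp(i) + (0)·1 = 0 ⇒ exp(i) = 0
Π_1 = ℓ^-1 · D

["-1", "1", "0", "0", "0", "0"]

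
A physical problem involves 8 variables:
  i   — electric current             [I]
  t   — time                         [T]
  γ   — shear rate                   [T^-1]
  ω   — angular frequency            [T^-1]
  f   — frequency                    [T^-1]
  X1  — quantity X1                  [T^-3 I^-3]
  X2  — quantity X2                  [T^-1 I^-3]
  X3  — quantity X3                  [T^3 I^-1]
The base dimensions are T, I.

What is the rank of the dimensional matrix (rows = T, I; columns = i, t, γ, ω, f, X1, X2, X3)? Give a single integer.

2

Exponent matrix [T,I] × [i,t,γ,ω,f,X1,X2,X3]:
  T: [ 0  1 -1 -1 -1 -3 -1  3]
  I: [ 1  0  0  0  0 -3 -3 -1]
Row reduction gives pivot columns i,t; rank = 2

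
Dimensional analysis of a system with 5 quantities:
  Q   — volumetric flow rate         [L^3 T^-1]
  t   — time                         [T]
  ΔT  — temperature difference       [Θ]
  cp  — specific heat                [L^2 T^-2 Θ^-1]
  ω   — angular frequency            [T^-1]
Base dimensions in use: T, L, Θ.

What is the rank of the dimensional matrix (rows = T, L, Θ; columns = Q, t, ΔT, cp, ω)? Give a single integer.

3

Dimensional matrix (T×L×Θ by Q×t×ΔT×cp×ω):
  T: [-1  1  0 -2 -1]
  L: [ 3  0  0  2  0]
  Θ: [ 0  0  1 -1  0]
RREF → pivots at {Q,t,ΔT} ⇒ r = 3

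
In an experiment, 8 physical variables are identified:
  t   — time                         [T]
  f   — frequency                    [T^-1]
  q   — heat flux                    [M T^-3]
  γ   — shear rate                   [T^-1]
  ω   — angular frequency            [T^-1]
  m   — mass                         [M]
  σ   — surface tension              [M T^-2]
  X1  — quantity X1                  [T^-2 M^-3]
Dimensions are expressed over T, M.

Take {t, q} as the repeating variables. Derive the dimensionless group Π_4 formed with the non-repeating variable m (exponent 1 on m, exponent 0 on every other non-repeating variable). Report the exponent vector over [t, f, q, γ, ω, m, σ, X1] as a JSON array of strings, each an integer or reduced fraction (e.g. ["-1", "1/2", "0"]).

Exponent matrix [T,M] × [t,f,q,γ,ω,m,σ,X1]:
  T: [ 1 -1 -3 -1 -1  0 -2 -2]
  M: [ 0  0  1  0  0  1  1 -3]
Row reduction gives pivot columns t,q; rank = 2
Repeat: t,q; free: f,γ,ω,m,σ,X1
RREF:
  r0: [   1   -1    0   -1   -1    3    1  -11]
  r1: [   0    0    1    0    0    1    1   -3]
Fix exponent of m at 1, f at 0, γ at 0, ω at 0, σ at 0, X1 at 0; solve each RREF row for its pivot's exponent:
  r0: exp(t) + (3)·1 = 0 ⇒ exp(t) = -3
  r1: exp(q) + (1)·1 = 0 ⇒ exp(q) = -1
Π_4 = t^-3 · q^-1 · m

["-3", "0", "-1", "0", "0", "1", "0", "0"]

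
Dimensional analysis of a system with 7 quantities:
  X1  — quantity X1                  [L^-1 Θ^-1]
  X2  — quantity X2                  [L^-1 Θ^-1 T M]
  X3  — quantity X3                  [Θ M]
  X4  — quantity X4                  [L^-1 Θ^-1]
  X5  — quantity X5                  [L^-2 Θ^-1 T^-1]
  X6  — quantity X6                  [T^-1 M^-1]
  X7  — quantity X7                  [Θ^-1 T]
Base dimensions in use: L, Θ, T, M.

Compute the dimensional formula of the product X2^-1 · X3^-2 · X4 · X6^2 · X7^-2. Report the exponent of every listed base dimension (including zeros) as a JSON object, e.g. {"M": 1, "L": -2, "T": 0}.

Exponent matrix [L,Θ,T,M] × [X1,X2,X3,X4,X5,X6,X7]:
  L: [-1 -1  0 -1 -2  0  0]
  Θ: [-1 -1  1 -1 -1  0 -1]
  T: [ 0  1  0  0 -1 -1  1]
  M: [ 0  1  1  0  0 -1  0]
  [L]: (-1)·-1+(-2)·0+(1)·-1+(2)·0+(-2)·0 = 0
  [Θ]: (-1)·-1+(-2)·1+(1)·-1+(2)·0+(-2)·-1 = 0
  [T]: (-1)·1+(-2)·0+(1)·0+(2)·-1+(-2)·1 = -5
  [M]: (-1)·1+(-2)·1+(1)·0+(2)·-1+(-2)·0 = -5
⇒ T^-5 M^-5

{"L": 0, "Θ": 0, "T": -5, "M": -5}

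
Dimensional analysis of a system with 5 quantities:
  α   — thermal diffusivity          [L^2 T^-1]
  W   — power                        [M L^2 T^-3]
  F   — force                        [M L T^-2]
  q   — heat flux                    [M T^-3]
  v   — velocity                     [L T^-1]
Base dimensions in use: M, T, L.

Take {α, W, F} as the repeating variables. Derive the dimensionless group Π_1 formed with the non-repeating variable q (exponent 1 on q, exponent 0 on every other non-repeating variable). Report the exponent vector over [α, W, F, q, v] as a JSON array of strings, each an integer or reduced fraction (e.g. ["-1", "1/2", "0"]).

Write exponents as rows M,T,L / cols α,W,F,q,v:
  M: [ 0  1  1  1  0]
  T: [-1 -3 -2 -3 -1]
  L: [ 2  2  1  0  1]
RREF → pivots at {α,W,F} ⇒ r = 3
Repeat: α,W,F; free: q,v
RREF:
  r0: [   1    0    0   -2    0]
  r1: [   0    1    0    3    1]
  r2: [   0    0    1   -2   -1]
Fix exponent of q at 1, v at 0; solve each RREF row for its pivot's exponent:
  r0: exp(α) + (-2)·1 = 0 ⇒ exp(α) = 2
  r1: exp(W) + (3)·1 = 0 ⇒ exp(W) = -3
  r2: exp(F) + (-2)·1 = 0 ⇒ exp(F) = 2
Π_1 = α^2 · W^-3 · F^2 · q

["2", "-3", "2", "1", "0"]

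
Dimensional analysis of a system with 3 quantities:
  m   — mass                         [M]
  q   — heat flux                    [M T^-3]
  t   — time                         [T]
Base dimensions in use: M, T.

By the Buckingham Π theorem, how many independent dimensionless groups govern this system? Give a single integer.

Exponent matrix [M,T] × [m,q,t]:
  M: [ 1  1  0]
  T: [ 0 -3  1]
Echelon form has 2 nonzero rows (pivots: m,q)
3 vars − rank 2 = 1 Π group

1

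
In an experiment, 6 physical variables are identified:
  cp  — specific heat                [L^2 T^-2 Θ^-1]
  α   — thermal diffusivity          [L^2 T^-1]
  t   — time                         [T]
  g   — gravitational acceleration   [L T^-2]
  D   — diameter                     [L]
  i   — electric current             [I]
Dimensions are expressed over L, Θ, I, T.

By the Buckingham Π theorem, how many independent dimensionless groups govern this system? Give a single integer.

2

Dimensional matrix (L×Θ×I×T by cp×α×t×g×D×i):
  L: [ 2  2  0  1  1  0]
  Θ: [-1  0  0  0  0  0]
  I: [ 0  0  0  0  0  1]
  T: [-2 -1  1 -2  0  0]
Row reduction gives pivot columns cp,α,t,i; rank = 4
n=6, r=4 ⇒ 2 dimensionless groups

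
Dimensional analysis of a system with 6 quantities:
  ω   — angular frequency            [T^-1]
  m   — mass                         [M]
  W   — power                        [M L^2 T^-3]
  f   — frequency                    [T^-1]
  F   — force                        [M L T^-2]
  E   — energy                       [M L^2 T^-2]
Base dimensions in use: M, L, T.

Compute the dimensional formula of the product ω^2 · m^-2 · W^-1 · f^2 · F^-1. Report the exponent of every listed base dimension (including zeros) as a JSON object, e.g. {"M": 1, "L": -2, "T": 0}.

Exponent matrix [M,L,T] × [ω,m,W,f,F,E]:
  M: [ 0  1  1  0  1  1]
  L: [ 0  0  2  0  1  2]
  T: [-1  0 -3 -1 -2 -2]
  [M]: (2)·0+(-2)·1+(-1)·1+(2)·0+(-1)·1 = -4
  [L]: (2)·0+(-2)·0+(-1)·2+(2)·0+(-1)·1 = -3
  [T]: (2)·-1+(-2)·0+(-1)·-3+(2)·-1+(-1)·-2 = 1
⇒ M^-4 L^-3 T

{"M": -4, "L": -3, "T": 1}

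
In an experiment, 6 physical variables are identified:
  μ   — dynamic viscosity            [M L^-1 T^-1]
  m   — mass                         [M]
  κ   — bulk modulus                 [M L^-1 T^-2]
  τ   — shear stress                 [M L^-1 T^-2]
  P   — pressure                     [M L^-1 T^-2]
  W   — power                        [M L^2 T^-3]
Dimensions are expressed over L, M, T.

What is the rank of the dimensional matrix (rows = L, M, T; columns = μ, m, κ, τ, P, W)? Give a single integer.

3

Write exponents as rows L,M,T / cols μ,m,κ,τ,P,W:
  L: [-1  0 -1 -1 -1  2]
  M: [ 1  1  1  1  1  1]
  T: [-1  0 -2 -2 -2 -3]
RREF → pivots at {μ,m,κ} ⇒ r = 3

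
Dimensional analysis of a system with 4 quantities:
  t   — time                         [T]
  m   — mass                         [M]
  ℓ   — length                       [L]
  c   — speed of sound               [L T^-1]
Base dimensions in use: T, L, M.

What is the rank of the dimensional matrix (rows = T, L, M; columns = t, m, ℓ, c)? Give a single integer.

3

Exponent matrix [T,L,M] × [t,m,ℓ,c]:
  T: [ 1  0  0 -1]
  L: [ 0  0  1  1]
  M: [ 0  1  0  0]
RREF → pivots at {t,m,ℓ} ⇒ r = 3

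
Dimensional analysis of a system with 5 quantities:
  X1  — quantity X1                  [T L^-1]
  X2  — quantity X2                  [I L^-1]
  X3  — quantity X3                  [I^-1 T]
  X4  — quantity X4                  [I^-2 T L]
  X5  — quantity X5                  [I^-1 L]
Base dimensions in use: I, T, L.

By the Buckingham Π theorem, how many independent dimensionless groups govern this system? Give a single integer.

3

Write exponents as rows I,T,L / cols X1,X2,X3,X4,X5:
  I: [ 0  1 -1 -2 -1]
  T: [ 1  0  1  1  0]
  L: [-1 -1  0  1  1]
Row reduction gives pivot columns X1,X2; rank = 2
5 vars − rank 2 = 3 Π groups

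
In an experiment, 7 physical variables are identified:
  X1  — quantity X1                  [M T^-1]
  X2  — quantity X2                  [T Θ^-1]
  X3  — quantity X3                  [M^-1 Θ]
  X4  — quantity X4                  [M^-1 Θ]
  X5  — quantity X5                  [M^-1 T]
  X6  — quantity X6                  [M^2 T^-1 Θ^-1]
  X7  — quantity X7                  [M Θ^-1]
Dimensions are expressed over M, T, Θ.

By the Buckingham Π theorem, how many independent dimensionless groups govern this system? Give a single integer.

5

Exponent matrix [M,T,Θ] × [X1,X2,X3,X4,X5,X6,X7]:
  M: [ 1  0 -1 -1 -1  2  1]
  T: [-1  1  0  0  1 -1  0]
  Θ: [ 0 -1  1  1  0 -1 -1]
RREF → pivots at {X1,X2} ⇒ r = 2
7 vars − rank 2 = 5 Π groups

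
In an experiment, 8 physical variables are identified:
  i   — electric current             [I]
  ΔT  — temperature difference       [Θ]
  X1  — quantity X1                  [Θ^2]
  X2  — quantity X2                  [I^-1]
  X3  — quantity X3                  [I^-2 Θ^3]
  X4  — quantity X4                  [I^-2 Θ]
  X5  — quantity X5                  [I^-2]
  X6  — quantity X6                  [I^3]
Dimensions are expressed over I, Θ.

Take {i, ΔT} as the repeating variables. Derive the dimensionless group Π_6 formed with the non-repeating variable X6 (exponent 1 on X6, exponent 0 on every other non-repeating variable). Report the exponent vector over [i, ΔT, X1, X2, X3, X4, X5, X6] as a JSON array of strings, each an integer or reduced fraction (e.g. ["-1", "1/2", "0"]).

["-3", "0", "0", "0", "0", "0", "0", "1"]

Exponent matrix [I,Θ] × [i,ΔT,X1,X2,X3,X4,X5,X6]:
  I: [ 1  0  0 -1 -2 -2 -2  3]
  Θ: [ 0  1  2  0  3  1  0  0]
RREF → pivots at {i,ΔT} ⇒ r = 2
Pivot set = {i,ΔT}, free = {X1,X2,X3,X4,X5,X6}
RREF:
  r0: [   1    0    0   -1   -2   -2   -2    3]
  r1: [   0    1    2    0    3    1    0    0]
Fix exponent of X6 at 1, X1 at 0, X2 at 0, X3 at 0, X4 at 0, X5 at 0; solve each RREF row for its pivot's exponent:
  r0: exp(i) + (3)·1 = 0 ⇒ exp(i) = -3
  r1: exp(ΔT) + (0)·1 = 0 ⇒ exp(ΔT) = 0
Π_6 = i^-3 · X6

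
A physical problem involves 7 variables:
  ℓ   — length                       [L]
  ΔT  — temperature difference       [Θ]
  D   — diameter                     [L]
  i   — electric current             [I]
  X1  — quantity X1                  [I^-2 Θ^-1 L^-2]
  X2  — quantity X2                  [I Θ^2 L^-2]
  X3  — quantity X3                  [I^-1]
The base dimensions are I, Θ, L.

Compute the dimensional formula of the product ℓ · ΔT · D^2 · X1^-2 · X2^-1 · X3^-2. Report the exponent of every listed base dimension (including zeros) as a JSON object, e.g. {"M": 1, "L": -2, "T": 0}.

{"I": 5, "Θ": 1, "L": 9}

Exponent matrix [I,Θ,L] × [ℓ,ΔT,D,i,X1,X2,X3]:
  I: [ 0  0  0  1 -2  1 -1]
  Θ: [ 0  1  0  0 -1  2  0]
  L: [ 1  0  1  0 -2 -2  0]
  [I]: (1)·0+(1)·0+(2)·0+(-2)·-2+(-1)·1+(-2)·-1 = 5
  [Θ]: (1)·0+(1)·1+(2)·0+(-2)·-1+(-1)·2+(-2)·0 = 1
  [L]: (1)·1+(1)·0+(2)·1+(-2)·-2+(-1)·-2+(-2)·0 = 9
⇒ I^5 Θ L^9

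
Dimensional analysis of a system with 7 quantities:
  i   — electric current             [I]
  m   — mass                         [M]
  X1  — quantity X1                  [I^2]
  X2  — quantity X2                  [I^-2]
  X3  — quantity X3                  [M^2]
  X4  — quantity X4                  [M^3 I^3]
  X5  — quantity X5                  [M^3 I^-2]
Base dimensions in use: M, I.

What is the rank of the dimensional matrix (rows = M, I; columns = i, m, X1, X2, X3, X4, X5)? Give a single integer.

2

Dimensional matrix (M×I by i×m×X1×X2×X3×X4×X5):
  M: [ 0  1  0  0  2  3  3]
  I: [ 1  0  2 -2  0  3 -2]
Row reduction gives pivot columns i,m; rank = 2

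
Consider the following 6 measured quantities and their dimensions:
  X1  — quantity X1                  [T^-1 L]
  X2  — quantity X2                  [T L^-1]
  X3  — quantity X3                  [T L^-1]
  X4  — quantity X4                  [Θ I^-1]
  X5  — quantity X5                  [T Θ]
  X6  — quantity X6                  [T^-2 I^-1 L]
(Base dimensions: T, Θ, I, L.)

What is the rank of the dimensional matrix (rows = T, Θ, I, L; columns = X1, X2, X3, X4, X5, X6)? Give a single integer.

3

Dimensional matrix (T×Θ×I×L by X1×X2×X3×X4×X5×X6):
  T: [-1  1  1  0  1 -2]
  Θ: [ 0  0  0  1  1  0]
  I: [ 0  0  0 -1  0 -1]
  L: [ 1 -1 -1  0  0  1]
RREF → pivots at {X1,X4,X5} ⇒ r = 3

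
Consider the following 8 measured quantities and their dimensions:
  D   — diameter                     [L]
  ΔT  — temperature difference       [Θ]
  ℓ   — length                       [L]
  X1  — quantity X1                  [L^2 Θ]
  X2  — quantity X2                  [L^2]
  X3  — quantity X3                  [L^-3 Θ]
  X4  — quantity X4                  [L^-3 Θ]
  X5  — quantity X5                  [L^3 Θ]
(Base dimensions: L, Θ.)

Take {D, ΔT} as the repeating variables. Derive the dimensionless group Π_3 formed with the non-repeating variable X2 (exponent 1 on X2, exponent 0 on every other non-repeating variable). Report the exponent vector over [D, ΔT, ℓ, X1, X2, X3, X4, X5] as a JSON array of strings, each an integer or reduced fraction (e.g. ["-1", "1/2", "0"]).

["-2", "0", "0", "0", "1", "0", "0", "0"]

Write exponents as rows L,Θ / cols D,ΔT,ℓ,X1,X2,X3,X4,X5:
  L: [ 1  0  1  2  2 -3 -3  3]
  Θ: [ 0  1  0  1  0  1  1  1]
Row reduction gives pivot columns D,ΔT; rank = 2
Repeat: D,ΔT; free: ℓ,X1,X2,X3,X4,X5
RREF:
  r0: [   1    0    1    2    2   -3   -3    3]
  r1: [   0    1    0    1    0    1    1    1]
Fix exponent of X2 at 1, ℓ at 0, X1 at 0, X3 at 0, X4 at 0, X5 at 0; solve each RREF row for its pivot's exponent:
  r0: exp(D) + (2)·1 = 0 ⇒ exp(D) = -2
  r1: exp(ΔT) + (0)·1 = 0 ⇒ exp(ΔT) = 0
Π_3 = D^-2 · X2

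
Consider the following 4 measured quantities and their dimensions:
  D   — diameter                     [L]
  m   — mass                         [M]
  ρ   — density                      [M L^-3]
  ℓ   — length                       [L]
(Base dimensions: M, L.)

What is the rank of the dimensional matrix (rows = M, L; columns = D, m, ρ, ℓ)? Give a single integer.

Exponent matrix [M,L] × [D,m,ρ,ℓ]:
  M: [ 0  1  1  0]
  L: [ 1  0 -3  1]
Echelon form has 2 nonzero rows (pivots: D,m)

2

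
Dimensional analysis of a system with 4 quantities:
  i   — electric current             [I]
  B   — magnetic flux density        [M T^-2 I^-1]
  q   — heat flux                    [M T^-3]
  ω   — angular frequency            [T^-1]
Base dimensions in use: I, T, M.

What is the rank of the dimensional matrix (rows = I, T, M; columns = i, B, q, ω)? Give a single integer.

3

Write exponents as rows I,T,M / cols i,B,q,ω:
  I: [ 1 -1  0  0]
  T: [ 0 -2 -3 -1]
  M: [ 0  1  1  0]
RREF → pivots at {i,B,q} ⇒ r = 3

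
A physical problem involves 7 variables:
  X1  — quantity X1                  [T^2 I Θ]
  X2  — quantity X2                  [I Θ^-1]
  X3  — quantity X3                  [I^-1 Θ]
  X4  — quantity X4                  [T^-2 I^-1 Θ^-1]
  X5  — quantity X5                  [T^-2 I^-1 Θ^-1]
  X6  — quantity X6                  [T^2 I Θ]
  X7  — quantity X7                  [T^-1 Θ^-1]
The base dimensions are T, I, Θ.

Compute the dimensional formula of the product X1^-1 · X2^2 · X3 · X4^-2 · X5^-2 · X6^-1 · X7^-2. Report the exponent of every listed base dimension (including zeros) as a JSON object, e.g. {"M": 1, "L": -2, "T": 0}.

{"T": 6, "I": 3, "Θ": 3}

Dimensional matrix (T×I×Θ by X1×X2×X3×X4×X5×X6×X7):
  T: [ 2  0  0 -2 -2  2 -1]
  I: [ 1  1 -1 -1 -1  1  0]
  Θ: [ 1 -1  1 -1 -1  1 -1]
  [T]: (-1)·2+(2)·0+(1)·0+(-2)·-2+(-2)·-2+(-1)·2+(-2)·-1 = 6
  [I]: (-1)·1+(2)·1+(1)·-1+(-2)·-1+(-2)·-1+(-1)·1+(-2)·0 = 3
  [Θ]: (-1)·1+(2)·-1+(1)·1+(-2)·-1+(-2)·-1+(-1)·1+(-2)·-1 = 3
⇒ T^6 I^3 Θ^3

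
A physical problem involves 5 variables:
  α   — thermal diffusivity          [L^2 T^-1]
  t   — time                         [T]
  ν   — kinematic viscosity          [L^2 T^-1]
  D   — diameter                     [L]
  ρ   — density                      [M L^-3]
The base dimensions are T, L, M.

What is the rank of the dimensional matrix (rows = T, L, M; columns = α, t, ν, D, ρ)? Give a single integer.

3

Write exponents as rows T,L,M / cols α,t,ν,D,ρ:
  T: [-1  1 -1  0  0]
  L: [ 2  0  2  1 -3]
  M: [ 0  0  0  0  1]
Row reduction gives pivot columns α,t,ρ; rank = 3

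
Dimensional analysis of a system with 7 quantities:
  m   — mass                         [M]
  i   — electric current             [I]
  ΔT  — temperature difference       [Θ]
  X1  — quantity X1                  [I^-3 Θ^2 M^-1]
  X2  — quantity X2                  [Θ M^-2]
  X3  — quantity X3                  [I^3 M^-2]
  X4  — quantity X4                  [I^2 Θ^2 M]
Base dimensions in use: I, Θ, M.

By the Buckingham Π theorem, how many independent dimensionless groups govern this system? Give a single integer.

Exponent matrix [I,Θ,M] × [m,i,ΔT,X1,X2,X3,X4]:
  I: [ 0  1  0 -3  0  3  2]
  Θ: [ 0  0  1  2  1  0  2]
  M: [ 1  0  0 -1 -2 -2  1]
RREF → pivots at {m,i,ΔT} ⇒ r = 3
7 vars − rank 3 = 4 Π groups

4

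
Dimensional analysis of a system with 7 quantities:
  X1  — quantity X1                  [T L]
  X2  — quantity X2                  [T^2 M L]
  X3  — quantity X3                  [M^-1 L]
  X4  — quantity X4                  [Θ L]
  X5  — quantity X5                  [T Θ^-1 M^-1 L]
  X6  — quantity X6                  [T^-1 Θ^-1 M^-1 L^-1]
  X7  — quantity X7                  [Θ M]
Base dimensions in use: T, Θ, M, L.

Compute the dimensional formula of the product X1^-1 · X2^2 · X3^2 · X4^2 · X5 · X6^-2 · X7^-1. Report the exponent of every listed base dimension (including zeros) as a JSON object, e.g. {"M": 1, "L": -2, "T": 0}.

Write exponents as rows T,Θ,M,L / cols X1,X2,X3,X4,X5,X6,X7:
  T: [ 1  2  0  0  1 -1  0]
  Θ: [ 0  0  0  1 -1 -1  1]
  M: [ 0  1 -1  0 -1 -1  1]
  L: [ 1  1  1  1  1 -1  0]
  [T]: (-1)·1+(2)·2+(2)·0+(2)·0+(1)·1+(-2)·-1+(-1)·0 = 6
  [Θ]: (-1)·0+(2)·0+(2)·0+(2)·1+(1)·-1+(-2)·-1+(-1)·1 = 2
  [M]: (-1)·0+(2)·1+(2)·-1+(2)·0+(1)·-1+(-2)·-1+(-1)·1 = 0
  [L]: (-1)·1+(2)·1+(2)·1+(2)·1+(1)·1+(-2)·-1+(-1)·0 = 8
⇒ T^6 Θ^2 L^8

{"T": 6, "Θ": 2, "M": 0, "L": 8}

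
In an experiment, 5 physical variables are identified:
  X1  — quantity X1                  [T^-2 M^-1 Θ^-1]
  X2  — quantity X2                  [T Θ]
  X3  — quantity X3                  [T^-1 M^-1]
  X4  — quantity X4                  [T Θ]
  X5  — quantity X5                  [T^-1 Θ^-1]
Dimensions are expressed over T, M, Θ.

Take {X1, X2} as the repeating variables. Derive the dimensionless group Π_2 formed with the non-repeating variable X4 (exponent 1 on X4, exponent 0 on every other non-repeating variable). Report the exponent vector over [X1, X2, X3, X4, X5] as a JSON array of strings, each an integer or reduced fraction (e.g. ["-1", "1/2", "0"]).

Write exponents as rows T,M,Θ / cols X1,X2,X3,X4,X5:
  T: [-2  1 -1  1 -1]
  M: [-1  0 -1  0  0]
  Θ: [-1  1  0  1 -1]
Row reduction gives pivot columns X1,X2; rank = 2
Repeat: X1,X2; free: X3,X4,X5
RREF:
  r0: [   1    0    1    0    0]
  r1: [   0    1    1    1   -1]
  r2: [   0    0    0    0    0]
Fix exponent of X4 at 1, X3 at 0, X5 at 0; solve each RREF row for its pivot's exponent:
  r0: exp(X1) + (0)·1 = 0 ⇒ exp(X1) = 0
  r1: exp(X2) + (1)·1 = 0 ⇒ exp(X2) = -1
Π_2 = X2^-1 · X4

["0", "-1", "0", "1", "0"]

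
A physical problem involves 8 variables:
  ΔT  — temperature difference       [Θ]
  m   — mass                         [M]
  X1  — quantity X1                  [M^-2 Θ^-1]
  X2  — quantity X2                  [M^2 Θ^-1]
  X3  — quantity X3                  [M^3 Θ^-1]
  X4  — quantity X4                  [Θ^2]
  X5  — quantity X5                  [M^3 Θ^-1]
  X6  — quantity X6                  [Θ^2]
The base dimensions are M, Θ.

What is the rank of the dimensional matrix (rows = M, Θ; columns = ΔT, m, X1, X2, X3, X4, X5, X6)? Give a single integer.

Write exponents as rows M,Θ / cols ΔT,m,X1,X2,X3,X4,X5,X6:
  M: [ 0  1 -2  2  3  0  3  0]
  Θ: [ 1  0 -1 -1 -1  2 -1  2]
Echelon form has 2 nonzero rows (pivots: ΔT,m)

2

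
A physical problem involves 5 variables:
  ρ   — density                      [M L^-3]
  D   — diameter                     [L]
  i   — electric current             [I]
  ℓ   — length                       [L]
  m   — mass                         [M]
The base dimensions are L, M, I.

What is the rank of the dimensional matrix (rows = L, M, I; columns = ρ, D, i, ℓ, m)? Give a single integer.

Write exponents as rows L,M,I / cols ρ,D,i,ℓ,m:
  L: [-3  1  0  1  0]
  M: [ 1  0  0  0  1]
  I: [ 0  0  1  0  0]
RREF → pivots at {ρ,D,i} ⇒ r = 3

3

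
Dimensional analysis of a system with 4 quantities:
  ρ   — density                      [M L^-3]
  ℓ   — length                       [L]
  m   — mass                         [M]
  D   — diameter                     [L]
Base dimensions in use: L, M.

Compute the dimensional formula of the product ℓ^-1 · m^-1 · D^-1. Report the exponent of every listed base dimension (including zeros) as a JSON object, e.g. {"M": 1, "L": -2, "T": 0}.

Exponent matrix [L,M] × [ρ,ℓ,m,D]:
  L: [-3  1  0  1]
  M: [ 1  0  1  0]
  [L]: (-1)·1+(-1)·0+(-1)·1 = -2
  [M]: (-1)·0+(-1)·1+(-1)·0 = -1
⇒ L^-2 M^-1

{"L": -2, "M": -1}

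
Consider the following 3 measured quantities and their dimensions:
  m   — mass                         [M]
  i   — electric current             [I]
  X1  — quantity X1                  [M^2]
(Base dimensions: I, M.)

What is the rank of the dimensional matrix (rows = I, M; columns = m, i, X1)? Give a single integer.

2

Write exponents as rows I,M / cols m,i,X1:
  I: [ 0  1  0]
  M: [ 1  0  2]
Echelon form has 2 nonzero rows (pivots: m,i)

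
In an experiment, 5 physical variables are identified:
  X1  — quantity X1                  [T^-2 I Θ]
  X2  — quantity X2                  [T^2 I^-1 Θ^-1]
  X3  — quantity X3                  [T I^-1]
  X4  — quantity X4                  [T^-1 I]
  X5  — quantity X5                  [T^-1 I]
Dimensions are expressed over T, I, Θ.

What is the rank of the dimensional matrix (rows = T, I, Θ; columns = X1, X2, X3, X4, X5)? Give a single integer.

2

Exponent matrix [T,I,Θ] × [X1,X2,X3,X4,X5]:
  T: [-2  2  1 -1 -1]
  I: [ 1 -1 -1  1  1]
  Θ: [ 1 -1  0  0  0]
Row reduction gives pivot columns X1,X3; rank = 2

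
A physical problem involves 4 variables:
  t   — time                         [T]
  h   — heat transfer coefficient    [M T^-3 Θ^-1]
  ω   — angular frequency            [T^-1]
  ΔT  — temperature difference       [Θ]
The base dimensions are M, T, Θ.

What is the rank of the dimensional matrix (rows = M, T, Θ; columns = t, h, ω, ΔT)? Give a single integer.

3

Write exponents as rows M,T,Θ / cols t,h,ω,ΔT:
  M: [ 0  1  0  0]
  T: [ 1 -3 -1  0]
  Θ: [ 0 -1  0  1]
Echelon form has 3 nonzero rows (pivots: t,h,ΔT)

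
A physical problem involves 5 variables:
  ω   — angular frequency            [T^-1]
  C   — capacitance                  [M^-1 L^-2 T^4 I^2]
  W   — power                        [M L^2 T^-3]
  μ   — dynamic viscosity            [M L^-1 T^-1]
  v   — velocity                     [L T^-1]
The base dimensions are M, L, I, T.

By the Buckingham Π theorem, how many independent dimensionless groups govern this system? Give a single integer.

Exponent matrix [M,L,I,T] × [ω,C,W,μ,v]:
  M: [ 0 -1  1  1  0]
  L: [ 0 -2  2 -1  1]
  I: [ 0  2  0  0  0]
  T: [-1  4 -3 -1 -1]
RREF → pivots at {ω,C,W,μ} ⇒ r = 4
5 vars − rank 4 = 1 Π group

1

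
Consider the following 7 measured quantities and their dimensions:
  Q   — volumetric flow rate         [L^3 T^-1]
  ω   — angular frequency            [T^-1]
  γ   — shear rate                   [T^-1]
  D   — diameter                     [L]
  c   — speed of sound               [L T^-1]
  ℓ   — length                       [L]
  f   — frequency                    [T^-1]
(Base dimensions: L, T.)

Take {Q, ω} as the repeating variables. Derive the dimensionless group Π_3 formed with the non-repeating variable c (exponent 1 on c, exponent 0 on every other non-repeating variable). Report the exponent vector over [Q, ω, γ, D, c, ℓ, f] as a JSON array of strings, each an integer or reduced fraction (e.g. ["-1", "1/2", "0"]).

Exponent matrix [L,T] × [Q,ω,γ,D,c,ℓ,f]:
  L: [ 3  0  0  1  1  1  0]
  T: [-1 -1 -1  0 -1  0 -1]
Row reduction gives pivot columns Q,ω; rank = 2
Pivot set = {Q,ω}, free = {γ,D,c,ℓ,f}
RREF:
  r0: [   1    0    0  1/3  1/3  1/3    0]
  r1: [   0    1    1 -1/3  2/3 -1/3    1]
Fix exponent of c at 1, γ at 0, D at 0, ℓ at 0, f at 0; solve each RREF row for its pivot's exponent:
  r0: exp(Q) + (1/3)·1 = 0 ⇒ exp(Q) = -1/3
  r1: exp(ω) + (2/3)·1 = 0 ⇒ exp(ω) = -2/3
Π_3 = Q^(-1/3) · ω^(-2/3) · c

["-1/3", "-2/3", "0", "0", "1", "0", "0"]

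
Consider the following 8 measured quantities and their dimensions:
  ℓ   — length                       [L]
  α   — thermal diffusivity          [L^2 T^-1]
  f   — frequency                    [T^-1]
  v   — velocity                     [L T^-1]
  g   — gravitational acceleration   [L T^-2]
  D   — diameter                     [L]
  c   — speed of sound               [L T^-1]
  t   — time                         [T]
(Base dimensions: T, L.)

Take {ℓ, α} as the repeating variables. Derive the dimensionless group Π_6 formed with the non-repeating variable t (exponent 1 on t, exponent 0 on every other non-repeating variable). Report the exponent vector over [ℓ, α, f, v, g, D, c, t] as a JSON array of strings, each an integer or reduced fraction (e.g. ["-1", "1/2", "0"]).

Write exponents as rows T,L / cols ℓ,α,f,v,g,D,c,t:
  T: [ 0 -1 -1 -1 -2  0 -1  1]
  L: [ 1  2  0  1  1  1  1  0]
Row reduction gives pivot columns ℓ,α; rank = 2
Pivot set = {ℓ,α}, free = {f,v,g,D,c,t}
RREF:
  r0: [   1    0   -2   -1   -3    1   -1    2]
  r1: [   0    1    1    1    2    0    1   -1]
Fix exponent of t at 1, f at 0, v at 0, g at 0, D at 0, c at 0; solve each RREF row for its pivot's exponent:
  r0: exp(ℓ) + (2)·1 = 0 ⇒ exp(ℓ) = -2
  r1: exp(α) + (-1)·1 = 0 ⇒ exp(α) = 1
Π_6 = ℓ^-2 · α · t

["-2", "1", "0", "0", "0", "0", "0", "1"]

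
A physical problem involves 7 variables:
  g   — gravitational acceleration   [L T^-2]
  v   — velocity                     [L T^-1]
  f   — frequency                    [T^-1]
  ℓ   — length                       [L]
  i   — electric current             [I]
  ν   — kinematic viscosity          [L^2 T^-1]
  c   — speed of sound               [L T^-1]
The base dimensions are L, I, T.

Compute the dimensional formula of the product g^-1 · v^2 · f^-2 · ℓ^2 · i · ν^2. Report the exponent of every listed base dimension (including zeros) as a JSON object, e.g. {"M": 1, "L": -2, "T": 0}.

Write exponents as rows L,I,T / cols g,v,f,ℓ,i,ν,c:
  L: [ 1  1  0  1  0  2  1]
  I: [ 0  0  0  0  1  0  0]
  T: [-2 -1 -1  0  0 -1 -1]
  [L]: (-1)·1+(2)·1+(-2)·0+(2)·1+(1)·0+(2)·2 = 7
  [I]: (-1)·0+(2)·0+(-2)·0+(2)·0+(1)·1+(2)·0 = 1
  [T]: (-1)·-2+(2)·-1+(-2)·-1+(2)·0+(1)·0+(2)·-1 = 0
⇒ L^7 I

{"L": 7, "I": 1, "T": 0}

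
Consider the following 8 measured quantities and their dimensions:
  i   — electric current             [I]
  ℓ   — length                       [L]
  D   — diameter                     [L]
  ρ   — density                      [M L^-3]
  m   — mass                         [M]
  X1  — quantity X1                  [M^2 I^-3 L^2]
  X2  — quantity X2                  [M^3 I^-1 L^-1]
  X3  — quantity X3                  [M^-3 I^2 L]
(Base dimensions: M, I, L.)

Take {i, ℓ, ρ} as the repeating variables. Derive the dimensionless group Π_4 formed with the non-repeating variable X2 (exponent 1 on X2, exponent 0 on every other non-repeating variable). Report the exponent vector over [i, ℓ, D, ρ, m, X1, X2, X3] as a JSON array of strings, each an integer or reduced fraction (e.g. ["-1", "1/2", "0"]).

["1", "-8", "0", "-3", "0", "0", "1", "0"]

Dimensional matrix (M×I×L by i×ℓ×D×ρ×m×X1×X2×X3):
  M: [ 0  0  0  1  1  2  3 -3]
  I: [ 1  0  0  0  0 -3 -1  2]
  L: [ 0  1  1 -3  0  2 -1  1]
Row reduction gives pivot columns i,ℓ,ρ; rank = 3
Repeat: i,ℓ,ρ; free: D,m,X1,X2,X3
RREF:
  r0: [   1    0    0    0    0   -3   -1    2]
  r1: [   0    1    1    0    3    8    8   -8]
  r2: [   0    0    0    1    1    2    3   -3]
Fix exponent of X2 at 1, D at 0, m at 0, X1 at 0, X3 at 0; solve each RREF row for its pivot's exponent:
  r0: exp(i) + (-1)·1 = 0 ⇒ exp(i) = 1
  r1: exp(ℓ) + (8)·1 = 0 ⇒ exp(ℓ) = -8
  r2: exp(ρ) + (3)·1 = 0 ⇒ exp(ρ) = -3
Π_4 = i · ℓ^-8 · ρ^-3 · X2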